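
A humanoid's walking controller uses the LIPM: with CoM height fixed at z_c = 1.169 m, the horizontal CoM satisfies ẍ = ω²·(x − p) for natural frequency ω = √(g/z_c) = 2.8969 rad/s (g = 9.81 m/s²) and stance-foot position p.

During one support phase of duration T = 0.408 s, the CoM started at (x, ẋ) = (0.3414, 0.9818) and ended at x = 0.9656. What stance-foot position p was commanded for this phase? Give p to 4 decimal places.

ωT = 2.8969·0.408 = 1.181935; cosh(ωT) = 1.783681, sinh(ωT) = 1.476997
x(T) = p + (x₀−p)·cosh(ωT) + (ẋ₀/ω)·sinh(ωT) ⇒ p·(1 − cosh) = x(T) − x₀·cosh − (ẋ₀/ω)·sinh
numerator   = 0.9656 − (0.3414)·1.783681 − (0.9818/2.8969)·1.476997 = -0.143924
denominator = 1 − 1.783681 = -0.783681
p = -0.143924 / -0.783681 = 0.1837

p = 0.1837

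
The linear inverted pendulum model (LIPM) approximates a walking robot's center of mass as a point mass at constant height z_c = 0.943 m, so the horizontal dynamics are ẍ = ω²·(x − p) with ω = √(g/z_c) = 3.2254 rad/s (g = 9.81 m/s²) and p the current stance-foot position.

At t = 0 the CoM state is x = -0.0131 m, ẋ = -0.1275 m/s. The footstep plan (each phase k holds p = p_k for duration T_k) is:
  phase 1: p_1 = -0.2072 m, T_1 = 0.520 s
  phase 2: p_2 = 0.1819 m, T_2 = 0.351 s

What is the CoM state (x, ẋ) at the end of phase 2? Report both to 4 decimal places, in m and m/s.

phase 1: p=-0.2072, T=0.520, ωT=1.677208, cosh=2.768746, sinh=2.581851; start (x,ẋ)=(-0.013100, -0.127500) → end (x,ẋ)=(0.228153, 1.263353)
phase 2: p=0.1819, T=0.351, ωT=1.132115, cosh=1.712281, sinh=1.389931; start (x,ẋ)=(0.228153, 1.263353) → end (x,ẋ)=(0.805518, 2.370572)

x = 0.8055, ẋ = 2.3706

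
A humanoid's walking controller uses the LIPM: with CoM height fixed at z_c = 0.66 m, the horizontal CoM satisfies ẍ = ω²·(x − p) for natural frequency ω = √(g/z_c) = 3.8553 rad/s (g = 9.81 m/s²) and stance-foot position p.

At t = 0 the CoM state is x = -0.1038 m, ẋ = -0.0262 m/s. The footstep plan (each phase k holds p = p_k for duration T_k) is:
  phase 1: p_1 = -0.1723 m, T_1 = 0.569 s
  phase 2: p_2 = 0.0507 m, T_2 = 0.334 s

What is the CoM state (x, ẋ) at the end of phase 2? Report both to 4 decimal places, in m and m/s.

phase 1: p=-0.1723, T=0.569, ωT=2.193666, cosh=4.539767, sinh=4.428260; start (x,ẋ)=(-0.103800, -0.026200) → end (x,ẋ)=(0.108580, 1.050509)
phase 2: p=0.0507, T=0.334, ωT=1.287670, cosh=1.950123, sinh=1.674210; start (x,ẋ)=(0.108580, 1.050509) → end (x,ẋ)=(0.619770, 2.422214)

x = 0.6198, ẋ = 2.4222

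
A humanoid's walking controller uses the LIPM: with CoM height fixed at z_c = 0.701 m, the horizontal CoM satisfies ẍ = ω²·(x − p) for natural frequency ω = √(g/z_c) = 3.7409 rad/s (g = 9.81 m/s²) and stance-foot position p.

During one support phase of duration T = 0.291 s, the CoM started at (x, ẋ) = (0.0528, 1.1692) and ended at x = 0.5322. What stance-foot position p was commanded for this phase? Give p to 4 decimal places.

ωT = 3.7409·0.291 = 1.088602; cosh(ωT) = 1.653403, sinh(ωT) = 1.316716
x(T) = p + (x₀−p)·cosh(ωT) + (ẋ₀/ω)·sinh(ωT) ⇒ p·(1 − cosh) = x(T) − x₀·cosh − (ẋ₀/ω)·sinh
numerator   = 0.5322 − (0.0528)·1.653403 − (1.1692/3.7409)·1.316716 = 0.033367
denominator = 1 − 1.653403 = -0.653403
p = 0.033367 / -0.653403 = -0.0511

p = -0.0511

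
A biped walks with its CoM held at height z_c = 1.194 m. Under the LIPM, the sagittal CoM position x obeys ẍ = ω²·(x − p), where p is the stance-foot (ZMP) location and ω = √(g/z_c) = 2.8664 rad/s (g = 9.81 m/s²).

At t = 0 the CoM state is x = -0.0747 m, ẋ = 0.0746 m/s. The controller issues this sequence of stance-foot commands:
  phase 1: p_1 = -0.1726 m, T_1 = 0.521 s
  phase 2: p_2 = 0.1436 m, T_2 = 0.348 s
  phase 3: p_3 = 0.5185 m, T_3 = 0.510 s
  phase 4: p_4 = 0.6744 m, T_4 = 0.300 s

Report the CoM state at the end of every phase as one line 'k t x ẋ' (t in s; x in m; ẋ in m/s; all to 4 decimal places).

phase 1: p=-0.1726, T=0.521, ωT=1.493394, cosh=2.338396, sinh=2.113787; start (x,ẋ)=(-0.074700, 0.074600) → end (x,ẋ)=(0.111342, 0.767616)
phase 2: p=0.1436, T=0.348, ωT=0.997507, cosh=1.540156, sinh=1.171358; start (x,ẋ)=(0.111342, 0.767616) → end (x,ẋ)=(0.407605, 1.073939)
phase 3: p=0.5185, T=0.510, ωT=1.461864, cosh=2.272899, sinh=2.041095; start (x,ẋ)=(0.407605, 1.073939) → end (x,ẋ)=(1.031172, 1.792150)
phase 4: p=0.6744, T=0.300, ωT=0.859920, cosh=1.393084, sinh=0.969888; start (x,ẋ)=(1.031172, 1.792150) → end (x,ẋ)=(1.777813, 3.488472)

1 0.5210 0.1113 0.7676
2 0.8690 0.4076 1.0739
3 1.3790 1.0312 1.7921
4 1.6790 1.7778 3.4885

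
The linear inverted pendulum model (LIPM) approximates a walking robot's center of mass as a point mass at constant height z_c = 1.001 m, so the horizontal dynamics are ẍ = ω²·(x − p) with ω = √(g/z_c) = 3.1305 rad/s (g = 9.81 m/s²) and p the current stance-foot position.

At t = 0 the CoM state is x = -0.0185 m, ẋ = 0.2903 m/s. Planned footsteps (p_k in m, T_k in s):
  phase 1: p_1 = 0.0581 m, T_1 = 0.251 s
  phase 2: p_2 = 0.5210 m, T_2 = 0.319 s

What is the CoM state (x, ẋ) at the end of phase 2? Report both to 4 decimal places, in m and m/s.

phase 1: p=0.0581, T=0.251, ωT=0.785756, cosh=1.324920, sinh=0.869144; start (x,ẋ)=(-0.018500, 0.290300) → end (x,ẋ)=(0.037209, 0.176207)
phase 2: p=0.5210, T=0.319, ωT=0.998630, cosh=1.541471, sinh=1.173088; start (x,ẋ)=(0.037209, 0.176207) → end (x,ẋ)=(-0.158720, -1.505031)

x = -0.1587, ẋ = -1.5050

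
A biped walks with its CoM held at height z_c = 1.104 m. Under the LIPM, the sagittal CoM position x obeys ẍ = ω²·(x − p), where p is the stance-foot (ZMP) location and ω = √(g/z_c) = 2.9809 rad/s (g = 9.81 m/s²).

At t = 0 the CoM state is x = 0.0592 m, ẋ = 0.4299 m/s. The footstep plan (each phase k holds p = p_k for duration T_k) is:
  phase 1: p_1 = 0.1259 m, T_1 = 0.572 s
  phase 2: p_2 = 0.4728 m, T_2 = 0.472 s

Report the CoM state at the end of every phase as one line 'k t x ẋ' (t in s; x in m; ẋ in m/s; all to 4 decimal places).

1 0.5720 0.3200 0.6928
2 1.0440 0.5881 0.6250

phase 1: p=0.1259, T=0.572, ωT=1.705075, cosh=2.841778, sinh=2.660019; start (x,ẋ)=(0.059200, 0.429900) → end (x,ẋ)=(0.319977, 0.692799)
phase 2: p=0.4728, T=0.472, ωT=1.406985, cosh=2.164252, sinh=1.919372; start (x,ẋ)=(0.319977, 0.692799) → end (x,ẋ)=(0.588138, 0.625020)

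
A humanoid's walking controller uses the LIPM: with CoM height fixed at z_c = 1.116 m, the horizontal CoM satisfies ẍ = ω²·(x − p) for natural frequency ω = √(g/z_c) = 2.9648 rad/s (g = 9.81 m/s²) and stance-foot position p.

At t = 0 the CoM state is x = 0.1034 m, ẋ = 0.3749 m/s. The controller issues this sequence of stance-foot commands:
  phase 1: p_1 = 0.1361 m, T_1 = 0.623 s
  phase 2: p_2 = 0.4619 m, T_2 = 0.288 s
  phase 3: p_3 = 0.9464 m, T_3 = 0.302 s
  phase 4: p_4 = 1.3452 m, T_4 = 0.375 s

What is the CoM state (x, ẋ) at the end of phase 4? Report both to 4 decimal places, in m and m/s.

x = 1.1763, ẋ = 0.1407

phase 1: p=0.1361, T=0.623, ωT=1.847070, cosh=3.249457, sinh=3.091758; start (x,ẋ)=(0.103400, 0.374900) → end (x,ẋ)=(0.420797, 0.918479)
phase 2: p=0.4619, T=0.288, ωT=0.853862, cosh=1.387234, sinh=0.961467; start (x,ẋ)=(0.420797, 0.918479) → end (x,ẋ)=(0.702737, 1.156978)
phase 3: p=0.9464, T=0.302, ωT=0.895370, cosh=1.428349, sinh=1.019892; start (x,ẋ)=(0.702737, 1.156978) → end (x,ẋ)=(0.996365, 0.915785)
phase 4: p=1.3452, T=0.375, ωT=1.111800, cosh=1.684396, sinh=1.355429; start (x,ẋ)=(0.996365, 0.915785) → end (x,ẋ)=(1.176297, 0.140725)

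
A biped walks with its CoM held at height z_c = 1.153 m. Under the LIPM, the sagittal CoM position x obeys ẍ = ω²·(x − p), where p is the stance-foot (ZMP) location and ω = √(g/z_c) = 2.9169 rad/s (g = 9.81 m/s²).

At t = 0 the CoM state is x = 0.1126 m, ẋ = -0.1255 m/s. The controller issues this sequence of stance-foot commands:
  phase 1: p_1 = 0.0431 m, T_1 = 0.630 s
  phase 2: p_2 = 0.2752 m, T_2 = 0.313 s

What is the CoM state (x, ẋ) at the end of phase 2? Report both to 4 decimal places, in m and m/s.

phase 1: p=0.0431, T=0.630, ωT=1.837647, cosh=3.220466, sinh=3.061274; start (x,ẋ)=(0.112600, -0.125500) → end (x,ẋ)=(0.135211, 0.216427)
phase 2: p=0.2752, T=0.313, ωT=0.912990, cosh=1.446542, sinh=1.045219; start (x,ẋ)=(0.135211, 0.216427) → end (x,ẋ)=(0.150252, -0.113729)

x = 0.1503, ẋ = -0.1137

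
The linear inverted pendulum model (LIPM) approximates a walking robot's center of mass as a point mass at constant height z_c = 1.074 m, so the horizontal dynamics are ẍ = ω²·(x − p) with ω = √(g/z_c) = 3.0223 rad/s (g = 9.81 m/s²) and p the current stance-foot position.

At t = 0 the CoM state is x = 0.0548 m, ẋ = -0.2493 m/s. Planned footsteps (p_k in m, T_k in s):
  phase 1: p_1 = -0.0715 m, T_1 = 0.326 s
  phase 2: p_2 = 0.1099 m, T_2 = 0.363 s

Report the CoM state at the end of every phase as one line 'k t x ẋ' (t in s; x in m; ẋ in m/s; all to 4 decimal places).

1 0.3260 0.0262 0.0595
2 0.6890 -0.0033 -0.2377

phase 1: p=-0.0715, T=0.326, ωT=0.985270, cosh=1.525936, sinh=1.152598; start (x,ẋ)=(0.054800, -0.249300) → end (x,ẋ)=(0.026152, 0.059550)
phase 2: p=0.1099, T=0.363, ωT=1.097095, cosh=1.664645, sinh=1.330806; start (x,ẋ)=(0.026152, 0.059550) → end (x,ẋ)=(-0.003290, -0.237715)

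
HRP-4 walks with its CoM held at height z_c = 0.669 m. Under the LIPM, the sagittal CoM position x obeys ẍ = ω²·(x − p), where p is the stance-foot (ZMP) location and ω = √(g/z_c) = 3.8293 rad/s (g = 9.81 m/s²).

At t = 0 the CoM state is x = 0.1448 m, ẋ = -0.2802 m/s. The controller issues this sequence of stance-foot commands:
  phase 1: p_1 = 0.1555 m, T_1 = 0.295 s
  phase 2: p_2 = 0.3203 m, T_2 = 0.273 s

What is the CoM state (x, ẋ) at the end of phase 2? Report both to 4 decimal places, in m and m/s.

phase 1: p=0.1555, T=0.295, ωT=1.129644, cosh=1.708851, sinh=1.385702; start (x,ẋ)=(0.144800, -0.280200) → end (x,ẋ)=(0.035820, -0.535597)
phase 2: p=0.3203, T=0.273, ωT=1.045399, cosh=1.598042, sinh=1.246491; start (x,ẋ)=(0.035820, -0.535597) → end (x,ẋ)=(-0.308656, -2.213784)

x = -0.3087, ẋ = -2.2138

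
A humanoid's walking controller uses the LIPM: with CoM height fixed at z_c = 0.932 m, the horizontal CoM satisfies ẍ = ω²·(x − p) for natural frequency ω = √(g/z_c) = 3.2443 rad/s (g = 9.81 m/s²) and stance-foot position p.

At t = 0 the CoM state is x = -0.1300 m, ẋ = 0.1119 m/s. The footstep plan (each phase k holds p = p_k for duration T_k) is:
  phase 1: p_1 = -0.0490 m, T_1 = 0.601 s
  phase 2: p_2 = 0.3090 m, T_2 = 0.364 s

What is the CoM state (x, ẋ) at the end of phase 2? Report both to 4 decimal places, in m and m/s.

phase 1: p=-0.0490, T=0.601, ωT=1.949824, cosh=3.584876, sinh=3.442577; start (x,ẋ)=(-0.130000, 0.111900) → end (x,ẋ)=(-0.220636, -0.503521)
phase 2: p=0.3090, T=0.364, ωT=1.180925, cosh=1.782191, sinh=1.475196; start (x,ẋ)=(-0.220636, -0.503521) → end (x,ẋ)=(-0.863866, -3.432198)

x = -0.8639, ẋ = -3.4322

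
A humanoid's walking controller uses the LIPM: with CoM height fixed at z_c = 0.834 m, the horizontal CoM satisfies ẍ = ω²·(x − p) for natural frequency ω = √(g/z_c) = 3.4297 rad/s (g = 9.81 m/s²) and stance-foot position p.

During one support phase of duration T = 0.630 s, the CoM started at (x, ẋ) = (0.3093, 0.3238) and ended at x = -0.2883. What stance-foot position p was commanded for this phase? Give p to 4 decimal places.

p = 0.6043

ωT = 3.4297·0.630 = 2.160711; cosh(ωT) = 4.396274, sinh(ωT) = 4.281031
x(T) = p + (x₀−p)·cosh(ωT) + (ẋ₀/ω)·sinh(ωT) ⇒ p·(1 − cosh) = x(T) − x₀·cosh − (ẋ₀/ω)·sinh
numerator   = -0.2883 − (0.3093)·4.396274 − (0.3238/3.4297)·4.281031 = -2.052242
denominator = 1 − 4.396274 = -3.396274
p = -2.052242 / -3.396274 = 0.6043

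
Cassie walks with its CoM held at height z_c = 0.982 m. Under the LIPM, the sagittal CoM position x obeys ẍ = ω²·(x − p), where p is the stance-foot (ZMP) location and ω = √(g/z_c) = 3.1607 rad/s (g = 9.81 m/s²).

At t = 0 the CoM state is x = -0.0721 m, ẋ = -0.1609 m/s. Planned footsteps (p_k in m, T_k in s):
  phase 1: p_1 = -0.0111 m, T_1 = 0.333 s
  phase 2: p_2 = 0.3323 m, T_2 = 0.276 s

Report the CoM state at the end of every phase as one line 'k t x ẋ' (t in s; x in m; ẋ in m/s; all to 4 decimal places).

phase 1: p=-0.0111, T=0.333, ωT=1.052513, cosh=1.606951, sinh=1.257891; start (x,ẋ)=(-0.072100, -0.160900) → end (x,ẋ)=(-0.173159, -0.501083)
phase 2: p=0.3323, T=0.276, ωT=0.872353, cosh=1.405251, sinh=0.987284; start (x,ẋ)=(-0.173159, -0.501083) → end (x,ẋ)=(-0.534516, -2.281435)

1 0.3330 -0.1732 -0.5011
2 0.6090 -0.5345 -2.2814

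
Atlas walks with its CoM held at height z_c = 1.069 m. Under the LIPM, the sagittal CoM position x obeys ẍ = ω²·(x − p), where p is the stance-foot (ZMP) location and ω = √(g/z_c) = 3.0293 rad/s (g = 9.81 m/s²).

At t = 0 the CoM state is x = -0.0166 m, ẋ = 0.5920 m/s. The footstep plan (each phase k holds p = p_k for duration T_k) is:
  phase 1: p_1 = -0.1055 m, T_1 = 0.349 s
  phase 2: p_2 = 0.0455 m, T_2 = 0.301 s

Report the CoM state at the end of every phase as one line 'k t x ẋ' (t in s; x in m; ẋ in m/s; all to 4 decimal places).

1 0.3490 0.2852 1.2956
2 0.6500 0.8382 2.6303

phase 1: p=-0.1055, T=0.349, ωT=1.057226, cosh=1.612896, sinh=1.265478; start (x,ẋ)=(-0.016600, 0.592000) → end (x,ẋ)=(0.285192, 1.295634)
phase 2: p=0.0455, T=0.301, ωT=0.911819, cosh=1.445319, sinh=1.043527; start (x,ẋ)=(0.285192, 1.295634) → end (x,ẋ)=(0.838249, 2.630309)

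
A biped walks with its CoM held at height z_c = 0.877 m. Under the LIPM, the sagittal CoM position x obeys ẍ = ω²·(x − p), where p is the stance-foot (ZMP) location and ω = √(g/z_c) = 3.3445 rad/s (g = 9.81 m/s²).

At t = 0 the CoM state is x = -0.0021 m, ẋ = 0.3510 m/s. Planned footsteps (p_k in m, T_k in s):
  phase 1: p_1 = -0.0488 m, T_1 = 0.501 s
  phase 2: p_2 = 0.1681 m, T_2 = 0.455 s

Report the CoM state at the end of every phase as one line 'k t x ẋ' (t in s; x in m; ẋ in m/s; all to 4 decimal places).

1 0.5010 0.3508 1.3729
2 0.9560 1.5017 4.6267

phase 1: p=-0.0488, T=0.501, ωT=1.675595, cosh=2.764583, sinh=2.577387; start (x,ẋ)=(-0.002100, 0.351000) → end (x,ẋ)=(0.350799, 1.372926)
phase 2: p=0.1681, T=0.455, ωT=1.521748, cosh=2.399276, sinh=2.180946; start (x,ẋ)=(0.350799, 1.372926) → end (x,ẋ)=(1.501729, 4.626665)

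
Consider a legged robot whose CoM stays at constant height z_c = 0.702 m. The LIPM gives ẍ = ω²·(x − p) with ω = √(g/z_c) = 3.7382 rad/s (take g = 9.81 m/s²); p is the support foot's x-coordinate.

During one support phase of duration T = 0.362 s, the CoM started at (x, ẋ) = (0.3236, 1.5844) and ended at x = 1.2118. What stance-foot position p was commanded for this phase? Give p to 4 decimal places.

ωT = 3.7382·0.362 = 1.353228; cosh(ωT) = 2.064152, sinh(ωT) = 1.805747
x(T) = p + (x₀−p)·cosh(ωT) + (ẋ₀/ω)·sinh(ωT) ⇒ p·(1 − cosh) = x(T) − x₀·cosh − (ẋ₀/ω)·sinh
numerator   = 1.2118 − (0.3236)·2.064152 − (1.5844/3.7382)·1.805747 = -0.221508
denominator = 1 − 2.064152 = -1.064152
p = -0.221508 / -1.064152 = 0.2082

p = 0.2082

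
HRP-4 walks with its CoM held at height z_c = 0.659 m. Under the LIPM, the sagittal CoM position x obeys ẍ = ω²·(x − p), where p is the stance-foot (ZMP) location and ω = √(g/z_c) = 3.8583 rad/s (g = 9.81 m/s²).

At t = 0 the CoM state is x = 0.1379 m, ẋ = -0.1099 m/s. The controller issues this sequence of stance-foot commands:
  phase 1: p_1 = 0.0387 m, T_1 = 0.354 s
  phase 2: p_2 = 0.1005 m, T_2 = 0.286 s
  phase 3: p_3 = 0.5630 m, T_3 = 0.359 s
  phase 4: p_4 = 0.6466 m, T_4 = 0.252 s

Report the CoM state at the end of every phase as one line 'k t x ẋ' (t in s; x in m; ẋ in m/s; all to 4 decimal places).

1 0.3540 0.1936 0.4718
2 0.6400 0.4202 1.2710
3 0.9990 0.8768 1.6667
4 1.2510 1.4838 3.5247

phase 1: p=0.0387, T=0.354, ωT=1.365838, cosh=2.087087, sinh=1.831920; start (x,ẋ)=(0.137900, -0.109900) → end (x,ẋ)=(0.193559, 0.471784)
phase 2: p=0.1005, T=0.286, ωT=1.103474, cosh=1.673168, sinh=1.341452; start (x,ẋ)=(0.193559, 0.471784) → end (x,ẋ)=(0.420232, 1.271020)
phase 3: p=0.5630, T=0.359, ωT=1.385130, cosh=2.122818, sinh=1.872526; start (x,ẋ)=(0.420232, 1.271020) → end (x,ẋ)=(0.876787, 1.666679)
phase 4: p=0.6466, T=0.252, ωT=0.972292, cosh=1.511106, sinh=1.132891; start (x,ẋ)=(0.876787, 1.666679) → end (x,ẋ)=(1.483814, 3.524683)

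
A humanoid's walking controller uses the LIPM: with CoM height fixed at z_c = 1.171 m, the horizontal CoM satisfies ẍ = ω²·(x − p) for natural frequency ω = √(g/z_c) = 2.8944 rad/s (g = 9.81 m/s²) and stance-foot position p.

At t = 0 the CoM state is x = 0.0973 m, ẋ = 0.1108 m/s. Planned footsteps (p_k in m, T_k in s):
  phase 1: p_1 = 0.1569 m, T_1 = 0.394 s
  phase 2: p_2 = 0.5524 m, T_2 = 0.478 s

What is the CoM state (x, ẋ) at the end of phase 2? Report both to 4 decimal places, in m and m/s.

x = -0.4229, ẋ = -2.5133

phase 1: p=0.1569, T=0.394, ωT=1.140394, cosh=1.723846, sinh=1.404153; start (x,ẋ)=(0.097300, 0.110800) → end (x,ẋ)=(0.107911, -0.051223)
phase 2: p=0.5524, T=0.478, ωT=1.383523, cosh=2.119812, sinh=1.869118; start (x,ẋ)=(0.107911, -0.051223) → end (x,ẋ)=(-0.422912, -2.513259)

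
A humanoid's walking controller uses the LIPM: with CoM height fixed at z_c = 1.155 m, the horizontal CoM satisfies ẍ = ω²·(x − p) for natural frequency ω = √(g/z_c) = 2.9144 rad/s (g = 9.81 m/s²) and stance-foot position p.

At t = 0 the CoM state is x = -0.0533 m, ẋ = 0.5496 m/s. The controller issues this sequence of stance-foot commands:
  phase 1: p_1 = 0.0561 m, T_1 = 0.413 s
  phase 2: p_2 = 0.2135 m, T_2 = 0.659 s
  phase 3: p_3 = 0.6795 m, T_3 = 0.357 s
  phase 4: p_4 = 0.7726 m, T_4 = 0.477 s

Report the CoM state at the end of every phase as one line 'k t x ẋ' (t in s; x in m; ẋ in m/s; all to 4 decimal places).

phase 1: p=0.0561, T=0.413, ωT=1.203647, cosh=1.816173, sinh=1.516075; start (x,ẋ)=(-0.053300, 0.549600) → end (x,ẋ)=(0.143313, 0.514790)
phase 2: p=0.2135, T=0.659, ωT=1.920590, cosh=3.485751, sinh=3.339230; start (x,ẋ)=(0.143313, 0.514790) → end (x,ẋ)=(0.558678, 1.111385)
phase 3: p=0.6795, T=0.357, ωT=1.040441, cosh=1.591882, sinh=1.238583; start (x,ẋ)=(0.558678, 1.111385) → end (x,ẋ)=(0.959490, 1.333059)
phase 4: p=0.7726, T=0.477, ωT=1.390169, cosh=2.132281, sinh=1.883247; start (x,ẋ)=(0.959490, 1.333059) → end (x,ẋ)=(2.032508, 3.868210)

1 0.4130 0.1433 0.5148
2 1.0720 0.5587 1.1114
3 1.4290 0.9595 1.3331
4 1.9060 2.0325 3.8682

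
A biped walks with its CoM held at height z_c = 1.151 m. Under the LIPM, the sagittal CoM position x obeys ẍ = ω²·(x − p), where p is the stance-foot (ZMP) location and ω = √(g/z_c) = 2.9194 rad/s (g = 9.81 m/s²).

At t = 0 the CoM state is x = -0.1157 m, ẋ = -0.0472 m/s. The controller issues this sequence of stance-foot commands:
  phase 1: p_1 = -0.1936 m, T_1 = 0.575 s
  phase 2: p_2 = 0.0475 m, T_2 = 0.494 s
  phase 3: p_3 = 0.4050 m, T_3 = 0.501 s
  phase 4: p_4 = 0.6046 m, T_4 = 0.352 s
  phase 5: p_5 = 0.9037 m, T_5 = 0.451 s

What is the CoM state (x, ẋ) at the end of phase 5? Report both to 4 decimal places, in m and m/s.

phase 1: p=-0.1936, T=0.575, ωT=1.678655, cosh=2.772484, sinh=2.585860; start (x,ẋ)=(-0.115700, -0.047200) → end (x,ẋ)=(-0.019431, 0.457218)
phase 2: p=0.0475, T=0.494, ωT=1.442184, cosh=2.233167, sinh=1.996756; start (x,ẋ)=(-0.019431, 0.457218) → end (x,ẋ)=(0.210752, 0.630882)
phase 3: p=0.4050, T=0.501, ωT=1.462619, cosh=2.274441, sinh=2.042812; start (x,ẋ)=(0.210752, 0.630882) → end (x,ẋ)=(0.404645, 0.276449)
phase 4: p=0.6046, T=0.352, ωT=1.027629, cosh=1.576143, sinh=1.218289; start (x,ẋ)=(0.404645, 0.276449) → end (x,ẋ)=(0.404807, -0.275451)
phase 5: p=0.9037, T=0.451, ωT=1.316649, cosh=1.999466, sinh=1.731434; start (x,ẋ)=(0.404807, -0.275451) → end (x,ẋ)=(-0.257184, -3.072534)

x = -0.2572, ẋ = -3.0725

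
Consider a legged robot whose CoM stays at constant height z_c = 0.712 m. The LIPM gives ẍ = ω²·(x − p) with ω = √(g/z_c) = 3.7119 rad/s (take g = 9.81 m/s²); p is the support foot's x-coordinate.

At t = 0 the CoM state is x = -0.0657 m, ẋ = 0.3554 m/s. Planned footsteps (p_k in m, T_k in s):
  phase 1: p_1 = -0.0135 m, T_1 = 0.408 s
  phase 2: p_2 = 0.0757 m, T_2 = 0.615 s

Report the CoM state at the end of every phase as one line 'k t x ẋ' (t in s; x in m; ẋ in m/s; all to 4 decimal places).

1 0.4080 0.0692 0.4279
2 1.0230 0.6029 2.0028

phase 1: p=-0.0135, T=0.408, ωT=1.514455, cosh=2.383436, sinh=2.163508; start (x,ẋ)=(-0.065700, 0.355400) → end (x,ẋ)=(0.069232, 0.427869)
phase 2: p=0.0757, T=0.615, ωT=2.282818, cosh=4.953136, sinh=4.851139; start (x,ẋ)=(0.069232, 0.427869) → end (x,ẋ)=(0.602853, 2.002827)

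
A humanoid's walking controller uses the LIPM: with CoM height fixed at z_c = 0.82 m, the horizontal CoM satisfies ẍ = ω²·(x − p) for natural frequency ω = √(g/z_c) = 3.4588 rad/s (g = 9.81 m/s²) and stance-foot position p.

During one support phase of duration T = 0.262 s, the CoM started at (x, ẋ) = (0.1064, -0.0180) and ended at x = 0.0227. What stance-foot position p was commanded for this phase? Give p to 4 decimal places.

p = 0.2846

ωT = 3.4588·0.262 = 0.906206; cosh(ωT) = 1.439484, sinh(ωT) = 1.035430
x(T) = p + (x₀−p)·cosh(ωT) + (ẋ₀/ω)·sinh(ωT) ⇒ p·(1 − cosh) = x(T) − x₀·cosh − (ẋ₀/ω)·sinh
numerator   = 0.0227 − (0.1064)·1.439484 − (-0.0180/3.4588)·1.035430 = -0.125073
denominator = 1 − 1.439484 = -0.439484
p = -0.125073 / -0.439484 = 0.2846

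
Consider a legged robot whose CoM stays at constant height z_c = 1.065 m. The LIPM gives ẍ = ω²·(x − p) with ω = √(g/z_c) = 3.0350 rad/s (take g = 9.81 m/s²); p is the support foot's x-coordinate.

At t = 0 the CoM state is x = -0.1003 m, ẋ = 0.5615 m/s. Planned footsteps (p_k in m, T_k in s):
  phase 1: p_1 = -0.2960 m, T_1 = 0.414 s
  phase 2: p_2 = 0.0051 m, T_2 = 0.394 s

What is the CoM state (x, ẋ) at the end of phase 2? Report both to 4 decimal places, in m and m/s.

x = 1.6732, ẋ = 5.3363

phase 1: p=-0.2960, T=0.414, ωT=1.256490, cosh=1.898860, sinh=1.614209; start (x,ẋ)=(-0.100300, 0.561500) → end (x,ẋ)=(0.374249, 2.024968)
phase 2: p=0.0051, T=0.394, ωT=1.195790, cosh=1.804317, sinh=1.501852; start (x,ẋ)=(0.374249, 2.024968) → end (x,ẋ)=(1.673205, 5.336309)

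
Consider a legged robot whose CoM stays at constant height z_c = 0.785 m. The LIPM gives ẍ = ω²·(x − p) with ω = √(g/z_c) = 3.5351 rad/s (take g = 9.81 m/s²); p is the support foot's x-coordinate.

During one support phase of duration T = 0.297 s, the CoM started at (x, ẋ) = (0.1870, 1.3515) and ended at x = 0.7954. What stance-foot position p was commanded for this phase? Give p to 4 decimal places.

p = -0.0268

ωT = 3.5351·0.297 = 1.049925; cosh(ωT) = 1.603700, sinh(ωT) = 1.253736
x(T) = p + (x₀−p)·cosh(ωT) + (ẋ₀/ω)·sinh(ωT) ⇒ p·(1 − cosh) = x(T) − x₀·cosh − (ẋ₀/ω)·sinh
numerator   = 0.7954 − (0.1870)·1.603700 − (1.3515/3.5351)·1.253736 = 0.016194
denominator = 1 − 1.603700 = -0.603700
p = 0.016194 / -0.603700 = -0.0268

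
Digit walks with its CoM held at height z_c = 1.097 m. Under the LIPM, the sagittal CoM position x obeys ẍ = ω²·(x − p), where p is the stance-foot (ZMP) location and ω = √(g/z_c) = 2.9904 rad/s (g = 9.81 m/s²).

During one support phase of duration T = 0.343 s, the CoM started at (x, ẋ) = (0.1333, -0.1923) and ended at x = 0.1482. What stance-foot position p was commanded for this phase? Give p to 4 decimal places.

ωT = 2.9904·0.343 = 1.025707; cosh(ωT) = 1.573805, sinh(ωT) = 1.215262
x(T) = p + (x₀−p)·cosh(ωT) + (ẋ₀/ω)·sinh(ωT) ⇒ p·(1 − cosh) = x(T) − x₀·cosh − (ẋ₀/ω)·sinh
numerator   = 0.1482 − (0.1333)·1.573805 − (-0.1923/2.9904)·1.215262 = 0.016560
denominator = 1 − 1.573805 = -0.573805
p = 0.016560 / -0.573805 = -0.0289

p = -0.0289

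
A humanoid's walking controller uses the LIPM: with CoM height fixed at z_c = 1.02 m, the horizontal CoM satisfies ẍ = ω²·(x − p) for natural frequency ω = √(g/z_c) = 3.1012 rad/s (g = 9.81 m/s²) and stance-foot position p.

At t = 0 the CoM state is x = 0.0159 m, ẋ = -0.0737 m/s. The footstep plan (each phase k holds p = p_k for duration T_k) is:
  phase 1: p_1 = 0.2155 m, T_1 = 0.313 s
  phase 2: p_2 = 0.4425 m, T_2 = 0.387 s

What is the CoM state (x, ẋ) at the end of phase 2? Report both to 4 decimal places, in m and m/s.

x = -0.9576, ẋ = -4.0677

phase 1: p=0.2155, T=0.313, ωT=0.970676, cosh=1.509277, sinh=1.130450; start (x,ẋ)=(0.015900, -0.073700) → end (x,ẋ)=(-0.112617, -0.810982)
phase 2: p=0.4425, T=0.387, ωT=1.200164, cosh=1.810904, sinh=1.509759; start (x,ẋ)=(-0.112617, -0.810982) → end (x,ẋ)=(-0.957574, -4.067703)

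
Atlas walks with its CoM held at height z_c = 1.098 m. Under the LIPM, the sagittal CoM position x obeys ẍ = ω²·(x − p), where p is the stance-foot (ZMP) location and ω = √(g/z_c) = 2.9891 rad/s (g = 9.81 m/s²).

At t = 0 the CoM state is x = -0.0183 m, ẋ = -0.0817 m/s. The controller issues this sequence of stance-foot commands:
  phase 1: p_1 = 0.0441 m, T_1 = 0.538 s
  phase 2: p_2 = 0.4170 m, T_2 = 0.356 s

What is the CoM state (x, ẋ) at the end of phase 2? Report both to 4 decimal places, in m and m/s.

phase 1: p=0.0441, T=0.538, ωT=1.608136, cosh=2.596877, sinh=2.396617; start (x,ẋ)=(-0.018300, -0.081700) → end (x,ẋ)=(-0.183451, -0.659181)
phase 2: p=0.4170, T=0.356, ωT=1.064120, cosh=1.621659, sinh=1.276627; start (x,ẋ)=(-0.183451, -0.659181) → end (x,ẋ)=(-0.838259, -3.360268)

x = -0.8383, ẋ = -3.3603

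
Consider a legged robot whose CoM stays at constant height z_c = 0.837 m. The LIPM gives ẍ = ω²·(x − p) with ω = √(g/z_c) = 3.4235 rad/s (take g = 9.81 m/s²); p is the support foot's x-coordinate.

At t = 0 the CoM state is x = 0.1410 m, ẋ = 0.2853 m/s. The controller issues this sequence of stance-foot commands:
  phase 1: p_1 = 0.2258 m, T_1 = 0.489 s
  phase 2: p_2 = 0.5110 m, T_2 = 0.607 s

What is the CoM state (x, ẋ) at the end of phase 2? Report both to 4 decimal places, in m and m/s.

x = -0.6793, ẋ = -3.9391

phase 1: p=0.2258, T=0.489, ωT=1.674092, cosh=2.760713, sinh=2.573234; start (x,ẋ)=(0.141000, 0.285300) → end (x,ẋ)=(0.206134, 0.040588)
phase 2: p=0.5110, T=0.607, ωT=2.078064, cosh=4.057082, sinh=3.931909; start (x,ẋ)=(0.206134, 0.040588) → end (x,ẋ)=(-0.679250, -3.939097)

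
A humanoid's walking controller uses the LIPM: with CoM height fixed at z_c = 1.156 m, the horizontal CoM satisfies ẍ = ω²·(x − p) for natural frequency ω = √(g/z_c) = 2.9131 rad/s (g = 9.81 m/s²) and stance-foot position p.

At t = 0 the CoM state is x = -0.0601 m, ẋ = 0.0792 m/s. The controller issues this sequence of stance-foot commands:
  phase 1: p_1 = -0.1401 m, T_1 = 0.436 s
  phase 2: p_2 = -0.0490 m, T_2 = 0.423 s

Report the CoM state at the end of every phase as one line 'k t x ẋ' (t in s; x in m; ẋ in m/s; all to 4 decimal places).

1 0.4360 0.0582 0.5344
2 0.8590 0.4381 1.4839

phase 1: p=-0.1401, T=0.436, ωT=1.270112, cosh=1.921025, sinh=1.640225; start (x,ẋ)=(-0.060100, 0.079200) → end (x,ẋ)=(0.058176, 0.534396)
phase 2: p=-0.0490, T=0.423, ωT=1.232241, cosh=1.860272, sinh=1.568634; start (x,ẋ)=(0.058176, 0.534396) → end (x,ẋ)=(0.438135, 1.483871)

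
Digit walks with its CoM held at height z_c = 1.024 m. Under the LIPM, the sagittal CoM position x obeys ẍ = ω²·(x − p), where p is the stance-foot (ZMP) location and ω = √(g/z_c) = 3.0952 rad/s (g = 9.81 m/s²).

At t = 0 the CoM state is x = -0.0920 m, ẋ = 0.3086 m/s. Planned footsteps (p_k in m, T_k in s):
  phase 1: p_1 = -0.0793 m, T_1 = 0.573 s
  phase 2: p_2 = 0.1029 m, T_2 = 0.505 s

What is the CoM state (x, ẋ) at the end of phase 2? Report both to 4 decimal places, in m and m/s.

phase 1: p=-0.0793, T=0.573, ωT=1.773550, cosh=3.030730, sinh=2.861000; start (x,ẋ)=(-0.092000, 0.308600) → end (x,ẋ)=(0.167459, 0.822820)
phase 2: p=0.1029, T=0.505, ωT=1.563076, cosh=2.491486, sinh=2.281996; start (x,ẋ)=(0.167459, 0.822820) → end (x,ẋ)=(0.870389, 2.506042)

x = 0.8704, ẋ = 2.5060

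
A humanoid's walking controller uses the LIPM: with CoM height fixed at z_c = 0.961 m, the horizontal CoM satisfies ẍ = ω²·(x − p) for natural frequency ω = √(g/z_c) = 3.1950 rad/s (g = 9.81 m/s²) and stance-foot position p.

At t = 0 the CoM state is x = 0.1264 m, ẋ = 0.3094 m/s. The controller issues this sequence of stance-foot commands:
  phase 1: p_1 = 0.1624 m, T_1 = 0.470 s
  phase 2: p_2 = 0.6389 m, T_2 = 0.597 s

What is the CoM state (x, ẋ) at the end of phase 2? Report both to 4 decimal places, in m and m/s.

x = -0.0836, ẋ = -2.0685

phase 1: p=0.1624, T=0.470, ωT=1.501650, cosh=2.355926, sinh=2.133164; start (x,ẋ)=(0.126400, 0.309400) → end (x,ẋ)=(0.284160, 0.483567)
phase 2: p=0.6389, T=0.597, ωT=1.907415, cosh=3.442059, sinh=3.293595; start (x,ẋ)=(0.284160, 0.483567) → end (x,ẋ)=(-0.083647, -2.068479)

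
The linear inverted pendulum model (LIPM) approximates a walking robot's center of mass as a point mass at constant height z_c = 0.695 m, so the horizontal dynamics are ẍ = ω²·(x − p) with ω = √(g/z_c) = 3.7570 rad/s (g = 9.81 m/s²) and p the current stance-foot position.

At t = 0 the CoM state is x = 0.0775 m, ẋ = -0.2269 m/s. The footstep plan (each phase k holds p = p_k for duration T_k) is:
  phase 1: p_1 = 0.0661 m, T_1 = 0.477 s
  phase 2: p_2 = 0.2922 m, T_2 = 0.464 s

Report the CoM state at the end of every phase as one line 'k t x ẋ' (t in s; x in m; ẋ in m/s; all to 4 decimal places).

1 0.4770 -0.0749 -0.5749
2 0.9410 -1.2131 -5.5147

phase 1: p=0.0661, T=0.477, ωT=1.792089, cosh=3.084295, sinh=2.917683; start (x,ẋ)=(0.077500, -0.226900) → end (x,ẋ)=(-0.074949, -0.574863)
phase 2: p=0.2922, T=0.464, ωT=1.743248, cosh=2.945415, sinh=2.770464; start (x,ẋ)=(-0.074949, -0.574863) → end (x,ẋ)=(-1.213119, -5.514732)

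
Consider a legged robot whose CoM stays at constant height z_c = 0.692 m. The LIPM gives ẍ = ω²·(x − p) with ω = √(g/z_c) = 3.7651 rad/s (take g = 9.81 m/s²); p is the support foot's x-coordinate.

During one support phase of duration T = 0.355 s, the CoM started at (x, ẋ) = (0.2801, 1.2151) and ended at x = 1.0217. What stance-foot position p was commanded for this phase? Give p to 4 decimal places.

p = 0.1159

ωT = 3.7651·0.355 = 1.336610; cosh(ωT) = 2.034428, sinh(ωT) = 1.771693
x(T) = p + (x₀−p)·cosh(ωT) + (ẋ₀/ω)·sinh(ωT) ⇒ p·(1 − cosh) = x(T) − x₀·cosh − (ẋ₀/ω)·sinh
numerator   = 1.0217 − (0.2801)·2.034428 − (1.2151/3.7651)·1.771693 = -0.119917
denominator = 1 − 2.034428 = -1.034428
p = -0.119917 / -1.034428 = 0.1159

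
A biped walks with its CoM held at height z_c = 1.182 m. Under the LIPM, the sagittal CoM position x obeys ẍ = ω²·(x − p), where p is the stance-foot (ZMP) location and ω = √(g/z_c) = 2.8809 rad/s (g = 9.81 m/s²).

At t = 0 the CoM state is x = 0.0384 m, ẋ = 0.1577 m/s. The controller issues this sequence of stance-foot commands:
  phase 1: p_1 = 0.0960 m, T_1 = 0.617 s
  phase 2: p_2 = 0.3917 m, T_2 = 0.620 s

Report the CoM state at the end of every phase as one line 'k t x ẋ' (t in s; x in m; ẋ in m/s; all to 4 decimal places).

phase 1: p=0.0960, T=0.617, ωT=1.777515, cosh=3.042099, sinh=2.873042; start (x,ẋ)=(0.038400, 0.157700) → end (x,ẋ)=(0.078045, 0.002987)
phase 2: p=0.3917, T=0.620, ωT=1.786158, cosh=3.067044, sinh=2.899441; start (x,ẋ)=(0.078045, 0.002987) → end (x,ẋ)=(-0.567288, -2.610800)

1 0.6170 0.0780 0.0030
2 1.2370 -0.5673 -2.6108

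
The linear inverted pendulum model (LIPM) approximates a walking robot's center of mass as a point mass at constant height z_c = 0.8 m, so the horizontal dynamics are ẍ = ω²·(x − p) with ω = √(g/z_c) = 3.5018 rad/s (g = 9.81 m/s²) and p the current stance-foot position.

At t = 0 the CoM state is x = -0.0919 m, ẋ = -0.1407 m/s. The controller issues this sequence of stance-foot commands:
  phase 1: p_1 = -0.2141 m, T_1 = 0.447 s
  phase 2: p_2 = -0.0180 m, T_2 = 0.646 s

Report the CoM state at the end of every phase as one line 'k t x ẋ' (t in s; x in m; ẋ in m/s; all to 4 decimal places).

phase 1: p=-0.2141, T=0.447, ωT=1.565305, cosh=2.496578, sinh=2.287554; start (x,ẋ)=(-0.091900, -0.140700) → end (x,ẋ)=(-0.000931, 0.627621)
phase 2: p=-0.0180, T=0.646, ωT=2.262163, cosh=4.853981, sinh=4.749856; start (x,ẋ)=(-0.000931, 0.627621) → end (x,ẋ)=(0.916163, 3.330380)

1 0.4470 -0.0009 0.6276
2 1.0930 0.9162 3.3304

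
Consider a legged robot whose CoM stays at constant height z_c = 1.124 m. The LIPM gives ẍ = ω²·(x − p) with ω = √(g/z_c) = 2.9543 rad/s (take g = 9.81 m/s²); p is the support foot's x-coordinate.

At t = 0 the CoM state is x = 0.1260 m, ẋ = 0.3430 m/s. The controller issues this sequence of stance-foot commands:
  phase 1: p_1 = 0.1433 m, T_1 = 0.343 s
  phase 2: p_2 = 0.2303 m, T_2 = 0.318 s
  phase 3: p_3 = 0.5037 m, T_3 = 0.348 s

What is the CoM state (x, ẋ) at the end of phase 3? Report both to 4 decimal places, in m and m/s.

x = 0.7255, ẋ = 1.0000

phase 1: p=0.1433, T=0.343, ωT=1.013325, cosh=1.558878, sinh=1.195868; start (x,ẋ)=(0.126000, 0.343000) → end (x,ẋ)=(0.255174, 0.473575)
phase 2: p=0.2303, T=0.318, ωT=0.939467, cosh=1.474727, sinh=1.083891; start (x,ẋ)=(0.255174, 0.473575) → end (x,ẋ)=(0.440730, 0.778044)
phase 3: p=0.5037, T=0.348, ωT=1.028096, cosh=1.576713, sinh=1.219026; start (x,ẋ)=(0.440730, 0.778044) → end (x,ẋ)=(0.725457, 0.999975)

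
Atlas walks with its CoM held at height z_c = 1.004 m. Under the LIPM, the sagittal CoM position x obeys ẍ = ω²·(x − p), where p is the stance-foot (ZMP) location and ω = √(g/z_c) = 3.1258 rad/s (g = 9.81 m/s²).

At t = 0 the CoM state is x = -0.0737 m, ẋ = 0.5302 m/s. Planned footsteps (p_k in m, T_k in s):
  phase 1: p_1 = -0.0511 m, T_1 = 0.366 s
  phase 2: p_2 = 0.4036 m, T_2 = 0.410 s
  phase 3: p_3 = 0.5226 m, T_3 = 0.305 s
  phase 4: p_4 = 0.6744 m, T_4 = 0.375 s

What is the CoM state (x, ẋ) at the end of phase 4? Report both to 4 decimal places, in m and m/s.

x = -0.0048, ẋ = -1.8781

phase 1: p=-0.0511, T=0.366, ωT=1.144043, cosh=1.728982, sinh=1.410453; start (x,ẋ)=(-0.073700, 0.530200) → end (x,ẋ)=(0.149067, 0.817067)
phase 2: p=0.4036, T=0.410, ωT=1.281578, cosh=1.939959, sinh=1.662360; start (x,ẋ)=(0.149067, 0.817067) → end (x,ẋ)=(0.344348, 0.262471)
phase 3: p=0.5226, T=0.305, ωT=0.953369, cosh=1.489938, sinh=1.104498; start (x,ẋ)=(0.344348, 0.262471) → end (x,ẋ)=(0.349760, -0.224338)
phase 4: p=0.6744, T=0.375, ωT=1.172175, cosh=1.769350, sinh=1.459658; start (x,ẋ)=(0.349760, -0.224338) → end (x,ẋ)=(-0.004762, -1.878136)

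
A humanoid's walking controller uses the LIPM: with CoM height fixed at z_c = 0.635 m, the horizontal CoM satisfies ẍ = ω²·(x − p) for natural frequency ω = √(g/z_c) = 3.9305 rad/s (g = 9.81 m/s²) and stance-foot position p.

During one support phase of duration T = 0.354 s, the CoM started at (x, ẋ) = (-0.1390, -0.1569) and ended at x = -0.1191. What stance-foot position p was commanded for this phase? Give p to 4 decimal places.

ωT = 3.9305·0.354 = 1.391397; cosh(ωT) = 2.134595, sinh(ωT) = 1.885868
x(T) = p + (x₀−p)·cosh(ωT) + (ẋ₀/ω)·sinh(ωT) ⇒ p·(1 − cosh) = x(T) − x₀·cosh − (ẋ₀/ω)·sinh
numerator   = -0.1191 − (-0.1390)·2.134595 − (-0.1569/3.9305)·1.885868 = 0.252890
denominator = 1 − 2.134595 = -1.134595
p = 0.252890 / -1.134595 = -0.2229

p = -0.2229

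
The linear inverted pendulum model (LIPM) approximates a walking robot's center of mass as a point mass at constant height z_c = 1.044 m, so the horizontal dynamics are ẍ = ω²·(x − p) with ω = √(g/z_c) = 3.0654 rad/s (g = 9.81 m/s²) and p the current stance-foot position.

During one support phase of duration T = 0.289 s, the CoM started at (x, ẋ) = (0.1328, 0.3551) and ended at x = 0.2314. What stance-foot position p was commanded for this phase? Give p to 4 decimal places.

p = 0.1757

ωT = 3.0654·0.289 = 0.885901; cosh(ωT) = 1.418755, sinh(ωT) = 1.006412
x(T) = p + (x₀−p)·cosh(ωT) + (ẋ₀/ω)·sinh(ωT) ⇒ p·(1 − cosh) = x(T) − x₀·cosh − (ẋ₀/ω)·sinh
numerator   = 0.2314 − (0.1328)·1.418755 − (0.3551/3.0654)·1.006412 = -0.073595
denominator = 1 − 1.418755 = -0.418755
p = -0.073595 / -0.418755 = 0.1757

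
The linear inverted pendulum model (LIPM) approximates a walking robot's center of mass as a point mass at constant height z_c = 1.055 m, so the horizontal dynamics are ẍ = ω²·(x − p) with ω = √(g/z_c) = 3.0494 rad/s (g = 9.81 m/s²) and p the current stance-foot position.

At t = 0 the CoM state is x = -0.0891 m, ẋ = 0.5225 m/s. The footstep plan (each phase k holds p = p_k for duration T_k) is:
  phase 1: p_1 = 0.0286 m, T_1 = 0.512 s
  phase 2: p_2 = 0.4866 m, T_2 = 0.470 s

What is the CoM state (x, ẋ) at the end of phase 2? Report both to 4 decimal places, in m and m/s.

phase 1: p=0.0286, T=0.512, ωT=1.561293, cosh=2.487421, sinh=2.277556; start (x,ẋ)=(-0.089100, 0.522500) → end (x,ẋ)=(0.126079, 0.482230)
phase 2: p=0.4866, T=0.470, ωT=1.433218, cosh=2.215354, sinh=1.976814; start (x,ẋ)=(0.126079, 0.482230) → end (x,ẋ)=(0.000530, -1.104947)

x = 0.0005, ẋ = -1.1049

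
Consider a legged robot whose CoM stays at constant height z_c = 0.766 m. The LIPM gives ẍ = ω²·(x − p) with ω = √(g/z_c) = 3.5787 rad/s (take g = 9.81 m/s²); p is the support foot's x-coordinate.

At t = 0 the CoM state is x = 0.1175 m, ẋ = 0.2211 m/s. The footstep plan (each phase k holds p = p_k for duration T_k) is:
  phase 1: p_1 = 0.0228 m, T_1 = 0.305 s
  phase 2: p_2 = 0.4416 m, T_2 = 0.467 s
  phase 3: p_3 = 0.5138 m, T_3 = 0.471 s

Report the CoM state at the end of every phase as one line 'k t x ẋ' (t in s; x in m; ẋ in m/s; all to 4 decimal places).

1 0.3050 0.2614 0.8143
2 0.7720 0.5291 0.5875
3 1.2430 0.9842 1.7823

phase 1: p=0.0228, T=0.305, ωT=1.091503, cosh=1.657230, sinh=1.321519; start (x,ẋ)=(0.117500, 0.221100) → end (x,ẋ)=(0.261386, 0.814280)
phase 2: p=0.4416, T=0.467, ωT=1.671253, cosh=2.753419, sinh=2.565408; start (x,ẋ)=(0.261386, 0.814280) → end (x,ẋ)=(0.529116, 0.587542)
phase 3: p=0.5138, T=0.471, ωT=1.685568, cosh=2.790426, sinh=2.605087; start (x,ẋ)=(0.529116, 0.587542) → end (x,ẋ)=(0.984235, 1.782283)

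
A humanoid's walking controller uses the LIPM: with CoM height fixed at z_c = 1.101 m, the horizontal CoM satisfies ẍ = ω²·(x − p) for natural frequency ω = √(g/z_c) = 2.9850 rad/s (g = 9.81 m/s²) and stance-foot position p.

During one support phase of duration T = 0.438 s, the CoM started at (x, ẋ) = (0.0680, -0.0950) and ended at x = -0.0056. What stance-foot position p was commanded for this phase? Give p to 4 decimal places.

ωT = 2.9850·0.438 = 1.307430; cosh(ωT) = 1.983588, sinh(ωT) = 1.713073
x(T) = p + (x₀−p)·cosh(ωT) + (ẋ₀/ω)·sinh(ωT) ⇒ p·(1 − cosh) = x(T) − x₀·cosh − (ẋ₀/ω)·sinh
numerator   = -0.0056 − (0.0680)·1.983588 − (-0.0950/2.9850)·1.713073 = -0.085964
denominator = 1 − 1.983588 = -0.983588
p = -0.085964 / -0.983588 = 0.0874

p = 0.0874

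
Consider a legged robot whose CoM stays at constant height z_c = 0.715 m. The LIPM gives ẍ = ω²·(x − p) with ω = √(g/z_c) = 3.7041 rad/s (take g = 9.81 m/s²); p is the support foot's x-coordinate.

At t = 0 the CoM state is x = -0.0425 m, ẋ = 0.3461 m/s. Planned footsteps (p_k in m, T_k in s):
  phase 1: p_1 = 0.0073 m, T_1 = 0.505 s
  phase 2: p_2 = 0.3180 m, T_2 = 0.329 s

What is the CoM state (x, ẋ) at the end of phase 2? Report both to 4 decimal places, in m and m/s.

phase 1: p=0.0073, T=0.505, ωT=1.870570, cosh=3.323017, sinh=3.168982; start (x,ẋ)=(-0.042500, 0.346100) → end (x,ẋ)=(0.137914, 0.565533)
phase 2: p=0.3180, T=0.329, ωT=1.218649, cosh=1.839122, sinh=1.543493; start (x,ẋ)=(0.137914, 0.565533) → end (x,ẋ)=(0.222456, 0.010486)

x = 0.2225, ẋ = 0.0105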